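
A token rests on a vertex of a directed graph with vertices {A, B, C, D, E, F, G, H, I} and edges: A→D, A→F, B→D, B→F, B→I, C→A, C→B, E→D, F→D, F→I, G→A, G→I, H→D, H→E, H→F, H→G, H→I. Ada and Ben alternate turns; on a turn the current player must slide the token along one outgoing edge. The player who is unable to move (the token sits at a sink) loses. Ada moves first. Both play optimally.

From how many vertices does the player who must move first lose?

Positions with no move are L. A position that does have a move is losing for the player to move precisely when every available move leads to a winning position for the opponent. Fill in the labels:
Every edge goes from a vertex to one that appears earlier in the order D, I, E, F, A, G, H, B, C, so processing vertices in that order labels each vertex after all of its successors.
D: no outgoing edge → L
I: no outgoing edge → L
E: W (go to D, an L position)
F: W (go to I, an L position)
A: W (go to D, an L position)
G: W (go to I, an L position)
H: W (go to I, an L position)
B: W (go to I, an L position)
C: L (options B(W), A(W) are all W)
The L vertices are C, D, I; that is 3 in all.

3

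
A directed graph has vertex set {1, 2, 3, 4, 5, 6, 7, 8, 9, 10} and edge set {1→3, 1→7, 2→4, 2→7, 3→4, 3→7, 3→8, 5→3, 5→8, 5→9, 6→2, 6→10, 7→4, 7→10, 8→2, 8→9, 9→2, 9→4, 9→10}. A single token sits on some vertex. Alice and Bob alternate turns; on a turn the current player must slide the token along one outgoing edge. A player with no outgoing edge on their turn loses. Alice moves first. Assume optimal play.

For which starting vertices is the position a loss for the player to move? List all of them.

Use the standard recursion: the mover loses at a terminal position; elsewhere, the mover wins exactly when some move hands the opponent an L position.
Every edge goes from a vertex to one that appears earlier in the order 10, 4, 7, 2, 9, 8, 3, 5, 6, 1, so processing vertices in that order labels each vertex after all of its successors.
10: no outgoing edge → L
4: no outgoing edge → L
7: can move to 4, which is L ⇒ W
2: can move to 4, which is L ⇒ W
9: can move to 4, which is L ⇒ W
8: moves to 9(W), 2(W); every one is W ⇒ L
3: can move to 8, which is L ⇒ W
5: can move to 8, which is L ⇒ W
6: can move to 10, which is L ⇒ W
1: moves to 3(W), 7(W); every one is W ⇒ L
Reading off the rows marked L gives the requested list; there are 4 such vertices.

1, 4, 8, 10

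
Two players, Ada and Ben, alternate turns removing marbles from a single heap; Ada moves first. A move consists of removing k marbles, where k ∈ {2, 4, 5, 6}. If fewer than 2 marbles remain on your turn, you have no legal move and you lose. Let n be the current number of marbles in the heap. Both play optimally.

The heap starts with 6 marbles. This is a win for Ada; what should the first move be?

Remove 5, leaving 1.

Label each position W (a win for the player to move) or L (a loss). A position with no legal move is L; any other position is W exactly when some move reaches an L, and L when every move reaches a W.
n=0: no move → L
n=1: no move → L
n=2: can move to 0, which is L ⇒ W
n=3: can move to 1, which is L ⇒ W
n=4: can move to 0, which is L ⇒ W
n=5: can move to 1, which is L ⇒ W
n=6: can move to 1, which is L ⇒ W
From 6, the L positions reachable in one move are: 1, 0. Any move reaching one of these is winning.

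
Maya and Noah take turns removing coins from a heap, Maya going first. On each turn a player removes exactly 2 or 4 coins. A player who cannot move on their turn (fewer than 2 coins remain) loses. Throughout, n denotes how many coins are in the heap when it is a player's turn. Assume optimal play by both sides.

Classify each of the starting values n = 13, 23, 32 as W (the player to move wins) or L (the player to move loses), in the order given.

13: L, 23: W, 32: W

Build the W/L table. Terminal = L. A non-terminal position is W if it has a move to some L; otherwise it is L.
n=0: no move → L
n=1: no move → L
n=2: W (go to 0, an L position)
n=3: W (go to 1, an L position)
n=4: W (go to 0, an L position)
n=5: W (go to 1, an L position)
n=6: L (options 4(W), 2(W) are all W)
n=7: L (options 5(W), 3(W) are all W)
n=8: W (go to 6, an L position)
n=9: W (go to 7, an L position)
n=10: W (go to 6, an L position)
n=11: W (go to 7, an L position)
n=12: L (options 10(W), 8(W) are all W)
n=13: L (options 11(W), 9(W) are all W)
n=14: W (go to 12, an L position)
n=15: W (go to 13, an L position)
n=16: W (go to 12, an L position)
n=17: W (go to 13, an L position)
n=18: L (options 16(W), 14(W) are all W)
n=19: L (options 17(W), 15(W) are all W)
n=20: W (go to 18, an L position)
n=21: W (go to 19, an L position)
n=22: W (go to 18, an L position)
n=23: W (go to 19, an L position)
n=24: L (options 22(W), 20(W) are all W)
n=25: L (options 23(W), 21(W) are all W)
n=26: W (go to 24, an L position)
n=27: W (go to 25, an L position)
n=28: W (go to 24, an L position)
n=29: W (go to 25, an L position)
n=30: L (options 28(W), 26(W) are all W)
n=31: L (options 29(W), 27(W) are all W)
n=32: W (go to 30, an L position)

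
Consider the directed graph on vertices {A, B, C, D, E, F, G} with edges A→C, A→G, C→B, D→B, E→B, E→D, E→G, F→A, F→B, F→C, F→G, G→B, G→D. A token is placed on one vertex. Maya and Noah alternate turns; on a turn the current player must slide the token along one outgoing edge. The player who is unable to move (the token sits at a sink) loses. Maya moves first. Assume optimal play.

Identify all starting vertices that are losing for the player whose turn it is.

Label each position W (a win for the player to move) or L (a loss). A position with no legal move is L; any other position is W exactly when some move reaches an L, and L when every move reaches a W.
Every edge goes from a vertex to one that appears earlier in the order B, D, G, E, C, A, F, so processing vertices in that order labels each vertex after all of its successors.
B: no outgoing edge → L
D: can move to B, which is L ⇒ W
G: can move to B, which is L ⇒ W
E: can move to B, which is L ⇒ W
C: can move to B, which is L ⇒ W
A: moves to C(W), G(W); every one is W ⇒ L
F: can move to A, which is L ⇒ W
The losing starting vertices are exactly the entries labelled L in this table (2 of them).

A, B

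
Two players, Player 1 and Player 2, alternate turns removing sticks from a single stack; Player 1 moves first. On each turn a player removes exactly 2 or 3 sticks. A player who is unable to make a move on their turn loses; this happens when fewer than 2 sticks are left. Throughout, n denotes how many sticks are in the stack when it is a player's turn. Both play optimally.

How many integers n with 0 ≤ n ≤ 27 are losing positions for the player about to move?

Classify positions by backward induction: terminal positions (no move available) are L. From any other position, the mover wins iff some move reaches an L.
n=0: no move → L
n=1: no move → L
n=2: can move to 0, which is L ⇒ W
n=3: can move to 1, which is L ⇒ W
n=4: can move to 1, which is L ⇒ W
n=5: moves to 3(W), 2(W); every one is W ⇒ L
n=6: moves to 4(W), 3(W); every one is W ⇒ L
n=7: can move to 5, which is L ⇒ W
n=8: can move to 6, which is L ⇒ W
n=9: can move to 6, which is L ⇒ W
n=10: moves to 8(W), 7(W); every one is W ⇒ L
n=11: moves to 9(W), 8(W); every one is W ⇒ L
n=12: can move to 10, which is L ⇒ W
n=13: can move to 11, which is L ⇒ W
n=14: can move to 11, which is L ⇒ W
n=15: moves to 13(W), 12(W); every one is W ⇒ L
n=16: moves to 14(W), 13(W); every one is W ⇒ L
n=17: can move to 15, which is L ⇒ W
n=18: can move to 16, which is L ⇒ W
n=19: can move to 16, which is L ⇒ W
n=20: moves to 18(W), 17(W); every one is W ⇒ L
n=21: moves to 19(W), 18(W); every one is W ⇒ L
n=22: can move to 20, which is L ⇒ W
n=23: can move to 21, which is L ⇒ W
n=24: can move to 21, which is L ⇒ W
n=25: moves to 23(W), 22(W); every one is W ⇒ L
n=26: moves to 24(W), 23(W); every one is W ⇒ L
n=27: can move to 25, which is L ⇒ W
L entries with 0 ≤ n ≤ 27: n = 0, 1, 5, 6, 10, 11, 15, 16, 20, 21, 25, 26; that makes 12.

12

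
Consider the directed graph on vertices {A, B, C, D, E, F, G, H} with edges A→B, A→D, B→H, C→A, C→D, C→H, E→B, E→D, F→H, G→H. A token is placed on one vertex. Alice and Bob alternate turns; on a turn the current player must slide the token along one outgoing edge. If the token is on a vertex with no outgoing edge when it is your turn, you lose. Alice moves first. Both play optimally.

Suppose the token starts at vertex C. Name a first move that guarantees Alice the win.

Move to D.

Classify positions by backward induction: terminal positions (no move available) are L. From any other position, the mover wins iff some move reaches an L.
Every edge goes from a vertex to one that appears earlier in the order H, D, B, E, A, C, F, G, so processing vertices in that order labels each vertex after all of its successors.
H: no outgoing edge → L
D: no outgoing edge → L
B: →H(L), so W
E: →D(L), so W
A: →D(L), so W
C: →D(L), so W
F: →H(L), so W
G: →H(L), so W
From C, the L positions reachable in one move are: D, H. Any move reaching one of these is winning.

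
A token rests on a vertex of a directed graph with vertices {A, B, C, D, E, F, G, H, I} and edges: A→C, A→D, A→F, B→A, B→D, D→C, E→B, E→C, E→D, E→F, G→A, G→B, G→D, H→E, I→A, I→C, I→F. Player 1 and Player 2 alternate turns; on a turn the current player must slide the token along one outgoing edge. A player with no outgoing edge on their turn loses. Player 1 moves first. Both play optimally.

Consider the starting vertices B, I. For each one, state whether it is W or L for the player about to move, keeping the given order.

Label each position W (a win for the player to move) or L (a loss). A position with no legal move is L; any other position is W exactly when some move reaches an L, and L when every move reaches a W.
Every edge goes from a vertex to one that appears earlier in the order C, F, D, A, B, G, E, H, I, so processing vertices in that order labels each vertex after all of its successors.
C: no outgoing edge → L
F: no outgoing edge → L
D: →C(L), so W
A: →F(L), so W
B: →A(W), D(W) — all W, so L
G: →B(L), so W
E: →B(L), so W
H: →E(W) only, which is W, so L
I: →F(L), so W

B: L, I: W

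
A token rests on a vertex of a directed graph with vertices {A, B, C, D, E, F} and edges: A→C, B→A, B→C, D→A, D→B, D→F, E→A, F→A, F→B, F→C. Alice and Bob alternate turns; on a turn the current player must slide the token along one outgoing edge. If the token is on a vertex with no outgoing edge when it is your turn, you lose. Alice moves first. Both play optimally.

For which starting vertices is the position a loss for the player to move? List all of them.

Work bottom-up. With no move the player to move loses. Otherwise the position is W if at least one move leads to an L position for the opponent, and L if every move leads to a W.
Every edge goes from a vertex to one that appears earlier in the order C, A, B, F, E, D, so processing vertices in that order labels each vertex after all of its successors.
C: no outgoing edge → L
A: W (go to C, an L position)
B: W (go to C, an L position)
F: W (go to C, an L position)
E: L (sole option A(W) is W)
D: L (options F(W), B(W), A(W) are all W)
The losing starting vertices are exactly the entries labelled L in this table (3 of them).

C, D, E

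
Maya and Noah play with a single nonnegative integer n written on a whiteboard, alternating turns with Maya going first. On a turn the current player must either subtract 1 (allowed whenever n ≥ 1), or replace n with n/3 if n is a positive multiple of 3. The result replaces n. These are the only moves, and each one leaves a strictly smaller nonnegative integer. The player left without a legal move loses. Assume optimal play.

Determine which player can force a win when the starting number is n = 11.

Noah wins.

Work bottom-up. With no move the player to move loses. Otherwise the position is W if at least one move leads to an L position for the opponent, and L if every move leads to a W.
n=0: no move → L
n=1: reaches L-position 0 → W
n=2: only reaches 1(W), which is W → L
n=3: reaches L-position 2 → W
n=4: only reaches 3(W), which is W → L
n=5: reaches L-position 4 → W
n=6: reaches L-position 2 → W
n=7: only reaches 6(W), which is W → L
n=8: reaches L-position 7 → W
n=9: only reaches 3(W), 8(W), all W → L
n=10: reaches L-position 9 → W
n=11: only reaches 10(W), which is W → L
Every move from 11 reaches a W position, so the mover loses.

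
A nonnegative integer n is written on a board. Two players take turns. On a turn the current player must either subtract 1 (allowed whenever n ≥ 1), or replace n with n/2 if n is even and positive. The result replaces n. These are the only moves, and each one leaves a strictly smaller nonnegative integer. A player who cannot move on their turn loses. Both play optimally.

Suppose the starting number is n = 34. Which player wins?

The first player wins.

Label each position W (a win for the player to move) or L (a loss). A position with no legal move is L; any other position is W exactly when some move reaches an L, and L when every move reaches a W.
n=0: no move → L
n=1: can move to 0, which is L ⇒ W
n=2: the only move is to 1(W), a W ⇒ L
n=3: can move to 2, which is L ⇒ W
n=4: can move to 2, which is L ⇒ W
n=5: the only move is to 4(W), a W ⇒ L
n=6: can move to 5, which is L ⇒ W
n=7: the only move is to 6(W), a W ⇒ L
n=8: can move to 7, which is L ⇒ W
n=9: the only move is to 8(W), a W ⇒ L
n=10: can move to 5, which is L ⇒ W
n=11: the only move is to 10(W), a W ⇒ L
n=12: can move to 11, which is L ⇒ W
n=13: the only move is to 12(W), a W ⇒ L
n=14: can move to 7, which is L ⇒ W
n=15: the only move is to 14(W), a W ⇒ L
n=16: can move to 15, which is L ⇒ W
n=17: the only move is to 16(W), a W ⇒ L
n=18: can move to 9, which is L ⇒ W
n=19: the only move is to 18(W), a W ⇒ L
n=20: can move to 19, which is L ⇒ W
n=21: the only move is to 20(W), a W ⇒ L
n=22: can move to 11, which is L ⇒ W
n=23: the only move is to 22(W), a W ⇒ L
n=24: can move to 23, which is L ⇒ W
n=25: the only move is to 24(W), a W ⇒ L
n=26: can move to 13, which is L ⇒ W
n=27: the only move is to 26(W), a W ⇒ L
n=28: can move to 27, which is L ⇒ W
n=29: the only move is to 28(W), a W ⇒ L
n=30: can move to 15, which is L ⇒ W
n=31: the only move is to 30(W), a W ⇒ L
n=32: can move to 31, which is L ⇒ W
n=33: the only move is to 32(W), a W ⇒ L
n=34: can move to 17, which is L ⇒ W
From 34 the player to move can move to 17, reaching an L position.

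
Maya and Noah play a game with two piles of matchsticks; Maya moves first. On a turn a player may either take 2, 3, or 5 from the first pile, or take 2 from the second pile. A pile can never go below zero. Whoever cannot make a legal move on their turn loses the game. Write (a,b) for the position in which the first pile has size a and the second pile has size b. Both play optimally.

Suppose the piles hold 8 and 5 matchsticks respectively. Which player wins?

Work bottom-up. With no move the player to move loses. Otherwise the position is W if at least one move leads to an L position for the opponent, and L if every move leads to a W.
No move ever increases a pile, so every position that can arise here has a ≤ 8 and b ≤ 5; it is enough to label the cells with 0 ≤ a ≤ 8 and 0 ≤ b ≤ 5.
Every move lowers a or b (never raises either), so fill the grid row by row in increasing a, and left to right within a row: each cell's successors are then already labelled.
      b=0  b=1  b=2  b=3  b=4  b=5
a=0:    L    L    W    W    L    L
a=1:    L    L    W    W    L    L
a=2:    W    W    L    L    W    W
a=3:    W    W    L    L    W    W
a=4:    W    W    W    W    W    W
a=5:    W    W    W    W    W    W
a=6:    W    W    W    W    W    W
a=7:    L    L    W    W    L    L
a=8:    L    L    W    W    L    L
Cells with no legal move (terminal, hence L): (0,0), (0,1), (1,0), (1,1).
The remaining L cells, each justified by listing all of its moves:
(0,4): only reaches (0,2)(W), which is W → L
(0,5): only reaches (0,3)(W), which is W → L
(1,4): only reaches (1,2)(W), which is W → L
(1,5): only reaches (1,3)(W), which is W → L
(2,2): only reaches (0,2)(W), (2,0)(W), all W → L
(2,3): only reaches (0,3)(W), (2,1)(W), all W → L
(3,2): only reaches (1,2)(W), (0,2)(W), (3,0)(W), all W → L
(3,3): only reaches (1,3)(W), (0,3)(W), (3,1)(W), all W → L
(7,0): only reaches (5,0)(W), (4,0)(W), (2,0)(W), all W → L
(7,1): only reaches (5,1)(W), (4,1)(W), (2,1)(W), all W → L
(7,4): only reaches (5,4)(W), (4,4)(W), (2,4)(W), (7,2)(W), all W → L
(7,5): only reaches (5,5)(W), (4,5)(W), (2,5)(W), (7,3)(W), all W → L
(8,0): only reaches (6,0)(W), (5,0)(W), (3,0)(W), all W → L
(8,1): only reaches (6,1)(W), (5,1)(W), (3,1)(W), all W → L
(8,4): only reaches (6,4)(W), (5,4)(W), (3,4)(W), (8,2)(W), all W → L
(8,5): only reaches (6,5)(W), (5,5)(W), (3,5)(W), (8,3)(W), all W → L
Every other cell has at least one move into one of the L cells above, so it is W.
The starting position (8,5) is L: whatever Maya does, the opponent receives a W position.

Noah wins.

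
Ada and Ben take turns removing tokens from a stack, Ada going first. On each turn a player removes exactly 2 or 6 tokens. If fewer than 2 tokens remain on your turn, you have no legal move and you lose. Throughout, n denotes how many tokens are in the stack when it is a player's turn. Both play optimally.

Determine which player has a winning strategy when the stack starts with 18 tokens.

Compute win/loss labels from the base case upward. A position with no move is L. Any other position is W if it can reach an L in one move, else L.
n=0: no move → L
n=1: no move → L
n=2: →0(L), so W
n=3: →1(L), so W
n=4: →2(W) only, which is W, so L
n=5: →3(W) only, which is W, so L
n=6: →4(L), so W
n=7: →5(L), so W
n=8: →6(W), 2(W) — all W, so L
n=9: →7(W), 3(W) — all W, so L
n=10: →8(L), so W
n=11: →9(L), so W
n=12: →10(W), 6(W) — all W, so L
n=13: →11(W), 7(W) — all W, so L
n=14: →12(L), so W
n=15: →13(L), so W
n=16: →14(W), 10(W) — all W, so L
n=17: →15(W), 11(W) — all W, so L
n=18: →16(L), so W
From 18 Ada can remove 2, leaving 16, reaching an L position.

Ada wins.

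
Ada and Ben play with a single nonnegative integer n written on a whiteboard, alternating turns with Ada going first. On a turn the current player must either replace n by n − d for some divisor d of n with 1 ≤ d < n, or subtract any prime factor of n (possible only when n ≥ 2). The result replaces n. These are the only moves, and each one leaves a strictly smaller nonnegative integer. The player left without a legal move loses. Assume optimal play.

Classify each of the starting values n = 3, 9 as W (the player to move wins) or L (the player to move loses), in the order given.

3: W, 9: L

Compute win/loss labels from the base case upward. A position with no move is L. Any other position is W if it can reach an L in one move, else L.
n=0: no move → L
n=1: no move → L
n=2: reaches L-position 0 → W
n=3: reaches L-position 0 → W
n=4: only reaches 2(W), 3(W), all W → L
n=5: reaches L-position 0 → W
n=6: reaches L-position 4 → W
n=7: reaches L-position 0 → W
n=8: reaches L-position 4 → W
n=9: only reaches 6(W), 8(W), all W → L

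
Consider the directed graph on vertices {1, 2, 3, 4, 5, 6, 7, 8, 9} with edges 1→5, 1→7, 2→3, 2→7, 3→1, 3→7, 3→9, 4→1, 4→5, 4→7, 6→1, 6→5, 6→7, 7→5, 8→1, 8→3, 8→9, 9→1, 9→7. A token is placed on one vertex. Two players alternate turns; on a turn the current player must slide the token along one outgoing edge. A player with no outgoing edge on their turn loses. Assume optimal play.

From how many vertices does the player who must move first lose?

3

Work bottom-up. With no move the player to move loses. Otherwise the position is W if at least one move leads to an L position for the opponent, and L if every move leads to a W.
Every edge goes from a vertex to one that appears earlier in the order 5, 7, 1, 4, 9, 3, 2, 8, 6, so processing vertices in that order labels each vertex after all of its successors.
5: no outgoing edge → L
7: W (go to 5, an L position)
1: W (go to 5, an L position)
4: W (go to 5, an L position)
9: L (options 1(W), 7(W) are all W)
3: W (go to 9, an L position)
2: L (options 3(W), 7(W) are all W)
8: W (go to 9, an L position)
6: W (go to 5, an L position)
The L vertices are 2, 5, 9; that is 3 in all.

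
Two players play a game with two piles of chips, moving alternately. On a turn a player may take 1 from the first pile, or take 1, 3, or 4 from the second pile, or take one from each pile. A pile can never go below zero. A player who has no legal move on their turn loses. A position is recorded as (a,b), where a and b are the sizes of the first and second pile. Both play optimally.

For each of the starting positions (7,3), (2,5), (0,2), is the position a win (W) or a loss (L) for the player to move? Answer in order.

Positions with no move are L. A position that does have a move is losing for the player to move precisely when every available move leads to a winning position for the opponent. Fill in the labels:
No move ever increases a pile, so every position that can arise here has a ≤ 7 and b ≤ 5; it is enough to label the cells with 0 ≤ a ≤ 7 and 0 ≤ b ≤ 5.
Every move lowers a or b (never raises either), so fill the grid row by row in increasing a, and left to right within a row: each cell's successors are then already labelled.
      b=0  b=1  b=2  b=3  b=4  b=5
a=0:    L    W    L    W    W    W
a=1:    W    W    W    W    L    W
a=2:    L    W    L    W    W    W
a=3:    W    W    W    W    L    W
a=4:    L    W    L    W    W    W
a=5:    W    W    W    W    L    W
a=6:    L    W    L    W    W    W
a=7:    W    W    W    W    L    W
Cells with no legal move (terminal, hence L): (0,0).
The remaining L cells, each justified by listing all of its moves:
(0,2): L (sole option (0,1)(W) is W)
(1,4): L (options (0,4)(W), (1,3)(W), (1,1)(W), (1,0)(W), (0,3)(W) are all W)
(2,0): L (sole option (1,0)(W) is W)
(2,2): L (options (1,2)(W), (2,1)(W), (1,1)(W) are all W)
(3,4): L (options (2,4)(W), (3,3)(W), (3,1)(W), (3,0)(W), (2,3)(W) are all W)
(4,0): L (sole option (3,0)(W) is W)
(4,2): L (options (3,2)(W), (4,1)(W), (3,1)(W) are all W)
(5,4): L (options (4,4)(W), (5,3)(W), (5,1)(W), (5,0)(W), (4,3)(W) are all W)
(6,0): L (sole option (5,0)(W) is W)
(6,2): L (options (5,2)(W), (6,1)(W), (5,1)(W) are all W)
(7,4): L (options (6,4)(W), (7,3)(W), (7,1)(W), (7,0)(W), (6,3)(W) are all W)
Every other cell has at least one move into one of the L cells above, so it is W.
(7,3): the move to (6,2) reaches an L cell, so W
(2,5): the move to (2,2) reaches an L cell, so W
(0,2): one of the L cells justified above, so L

(7,3): W, (2,5): W, (0,2): L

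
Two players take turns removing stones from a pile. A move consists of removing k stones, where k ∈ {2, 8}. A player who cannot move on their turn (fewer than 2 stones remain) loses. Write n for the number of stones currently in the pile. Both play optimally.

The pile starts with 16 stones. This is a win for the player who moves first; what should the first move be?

Remove 2, leaving 14.

Build the W/L table. Terminal = L. A non-terminal position is W if it has a move to some L; otherwise it is L.
n=0: no move → L
n=1: no move → L
n=2: reaches L-position 0 → W
n=3: reaches L-position 1 → W
n=4: only reaches 2(W), which is W → L
n=5: only reaches 3(W), which is W → L
n=6: reaches L-position 4 → W
n=7: reaches L-position 5 → W
n=8: reaches L-position 0 → W
n=9: reaches L-position 1 → W
n=10: only reaches 8(W), 2(W), all W → L
n=11: only reaches 9(W), 3(W), all W → L
n=12: reaches L-position 10 → W
n=13: reaches L-position 11 → W
n=14: only reaches 12(W), 6(W), all W → L
n=15: only reaches 13(W), 7(W), all W → L
n=16: reaches L-position 14 → W
From 16, the L positions reachable in one move are: 14.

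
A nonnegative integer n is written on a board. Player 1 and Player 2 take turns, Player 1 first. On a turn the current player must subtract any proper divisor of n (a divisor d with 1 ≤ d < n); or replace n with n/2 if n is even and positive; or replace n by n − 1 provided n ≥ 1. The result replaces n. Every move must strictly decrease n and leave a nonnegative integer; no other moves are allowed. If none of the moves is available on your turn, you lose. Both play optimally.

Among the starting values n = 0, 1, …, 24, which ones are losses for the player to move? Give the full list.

0, 2, 5, 7, 9, 11, 13, 15, 17, 19, 21, 23

Build the W/L table. Terminal = L. A non-terminal position is W if it has a move to some L; otherwise it is L.
n=0: no move → L
n=1: →0(L), so W
n=2: →1(W) only, which is W, so L
n=3: →2(L), so W
n=4: →2(L), so W
n=5: →4(W) only, which is W, so L
n=6: →5(L), so W
n=7: →6(W) only, which is W, so L
n=8: →7(L), so W
n=9: →6(W), 8(W) — all W, so L
n=10: →5(L), so W
n=11: →10(W) only, which is W, so L
n=12: →9(L), so W
n=13: →12(W) only, which is W, so L
n=14: →7(L), so W
n=15: →10(W), 12(W), 14(W) — all W, so L
n=16: →15(L), so W
n=17: →16(W) only, which is W, so L
n=18: →9(L), so W
n=19: →18(W) only, which is W, so L
n=20: →15(L), so W
n=21: →14(W), 18(W), 20(W) — all W, so L
n=22: →11(L), so W
n=23: →22(W) only, which is W, so L
n=24: →21(L), so W
Reading off the rows marked L gives the requested list; there are 12 such values of n.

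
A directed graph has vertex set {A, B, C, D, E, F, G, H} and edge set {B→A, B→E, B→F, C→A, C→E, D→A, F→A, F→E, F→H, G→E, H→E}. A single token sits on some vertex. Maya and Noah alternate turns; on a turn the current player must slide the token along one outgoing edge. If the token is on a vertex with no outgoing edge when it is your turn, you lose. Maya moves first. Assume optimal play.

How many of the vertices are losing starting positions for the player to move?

2

Build the W/L table. Terminal = L. A non-terminal position is W if it has a move to some L; otherwise it is L.
Every edge goes from a vertex to one that appears earlier in the order A, E, H, F, B, G, C, D, so processing vertices in that order labels each vertex after all of its successors.
A: no outgoing edge → L
E: no outgoing edge → L
H: reaches L-position E → W
F: reaches L-position E → W
B: reaches L-position E → W
G: reaches L-position E → W
C: reaches L-position E → W
D: reaches L-position A → W
The L vertices are A, E; that is 2 in all.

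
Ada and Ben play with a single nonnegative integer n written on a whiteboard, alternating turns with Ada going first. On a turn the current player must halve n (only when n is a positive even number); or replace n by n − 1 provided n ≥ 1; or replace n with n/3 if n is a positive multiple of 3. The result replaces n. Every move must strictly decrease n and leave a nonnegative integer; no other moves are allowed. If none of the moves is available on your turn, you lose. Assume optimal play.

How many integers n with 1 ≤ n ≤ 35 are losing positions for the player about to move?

Label each position W (a win for the player to move) or L (a loss). A position with no legal move is L; any other position is W exactly when some move reaches an L, and L when every move reaches a W.
n=0: no move → L
n=1: reaches L-position 0 → W
n=2: only reaches 1(W), which is W → L
n=3: reaches L-position 2 → W
n=4: reaches L-position 2 → W
n=5: only reaches 4(W), which is W → L
n=6: reaches L-position 2 → W
n=7: only reaches 6(W), which is W → L
n=8: reaches L-position 7 → W
n=9: only reaches 3(W), 8(W), all W → L
n=10: reaches L-position 5 → W
n=11: only reaches 10(W), which is W → L
n=12: reaches L-position 11 → W
n=13: only reaches 12(W), which is W → L
n=14: reaches L-position 7 → W
n=15: reaches L-position 5 → W
n=16: only reaches 8(W), 15(W), all W → L
n=17: reaches L-position 16 → W
n=18: reaches L-position 9 → W
n=19: only reaches 18(W), which is W → L
n=20: reaches L-position 19 → W
n=21: reaches L-position 7 → W
n=22: reaches L-position 11 → W
n=23: only reaches 22(W), which is W → L
n=24: reaches L-position 23 → W
n=25: only reaches 24(W), which is W → L
n=26: reaches L-position 13 → W
n=27: reaches L-position 9 → W
n=28: only reaches 14(W), 27(W), all W → L
n=29: reaches L-position 28 → W
n=30: only reaches 10(W), 15(W), 29(W), all W → L
n=31: reaches L-position 30 → W
n=32: reaches L-position 16 → W
n=33: reaches L-position 11 → W
n=34: only reaches 17(W), 33(W), all W → L
n=35: reaches L-position 34 → W
L entries with 1 ≤ n ≤ 35 (n=0 is outside the asked range and is not counted): n = 2, 5, 7, 9, 11, 13, 16, 19, 23, 25, 28, 30, 34; that makes 13.

13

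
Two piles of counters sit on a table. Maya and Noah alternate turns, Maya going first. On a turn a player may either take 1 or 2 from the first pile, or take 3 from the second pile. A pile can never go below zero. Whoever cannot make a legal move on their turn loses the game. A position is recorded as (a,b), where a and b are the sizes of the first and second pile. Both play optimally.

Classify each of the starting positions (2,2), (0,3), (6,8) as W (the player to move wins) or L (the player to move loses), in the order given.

(2,2): W, (0,3): W, (6,8): L

Classify positions by backward induction: terminal positions (no move available) are L. From any other position, the mover wins iff some move reaches an L.
No move ever increases a pile, so every position that can arise here has a ≤ 6 and b ≤ 8; it is enough to label the cells with 0 ≤ a ≤ 6 and 0 ≤ b ≤ 8.
Every move lowers a or b (never raises either), so fill the grid row by row in increasing a, and left to right within a row: each cell's successors are then already labelled.
      b=0  b=1  b=2  b=3  b=4  b=5  b=6  b=7  b=8
a=0:    L    L    L    W    W    W    L    L    L
a=1:    W    W    W    L    L    L    W    W    W
a=2:    W    W    W    W    W    W    W    W    W
a=3:    L    L    L    W    W    W    L    L    L
a=4:    W    W    W    L    L    L    W    W    W
a=5:    W    W    W    W    W    W    W    W    W
a=6:    L    L    L    W    W    W    L    L    L
Cells with no legal move (terminal, hence L): (0,0), (0,1), (0,2).
The remaining L cells, each justified by listing all of its moves:
(0,6): the only move is to (0,3)(W), a W ⇒ L
(0,7): the only move is to (0,4)(W), a W ⇒ L
(0,8): the only move is to (0,5)(W), a W ⇒ L
(1,3): moves to (0,3)(W), (1,0)(W); every one is W ⇒ L
(1,4): moves to (0,4)(W), (1,1)(W); every one is W ⇒ L
(1,5): moves to (0,5)(W), (1,2)(W); every one is W ⇒ L
(3,0): moves to (2,0)(W), (1,0)(W); every one is W ⇒ L
(3,1): moves to (2,1)(W), (1,1)(W); every one is W ⇒ L
(3,2): moves to (2,2)(W), (1,2)(W); every one is W ⇒ L
(3,6): moves to (2,6)(W), (1,6)(W), (3,3)(W); every one is W ⇒ L
(3,7): moves to (2,7)(W), (1,7)(W), (3,4)(W); every one is W ⇒ L
(3,8): moves to (2,8)(W), (1,8)(W), (3,5)(W); every one is W ⇒ L
(4,3): moves to (3,3)(W), (2,3)(W), (4,0)(W); every one is W ⇒ L
(4,4): moves to (3,4)(W), (2,4)(W), (4,1)(W); every one is W ⇒ L
(4,5): moves to (3,5)(W), (2,5)(W), (4,2)(W); every one is W ⇒ L
(6,0): moves to (5,0)(W), (4,0)(W); every one is W ⇒ L
(6,1): moves to (5,1)(W), (4,1)(W); every one is W ⇒ L
(6,2): moves to (5,2)(W), (4,2)(W); every one is W ⇒ L
(6,6): moves to (5,6)(W), (4,6)(W), (6,3)(W); every one is W ⇒ L
(6,7): moves to (5,7)(W), (4,7)(W), (6,4)(W); every one is W ⇒ L
(6,8): moves to (5,8)(W), (4,8)(W), (6,5)(W); every one is W ⇒ L
Every other cell has at least one move into one of the L cells above, so it is W.
(2,2): the move to (0,2) reaches an L cell, so W
(0,3): the move to (0,0) reaches an L cell, so W
(6,8): one of the L cells justified above, so L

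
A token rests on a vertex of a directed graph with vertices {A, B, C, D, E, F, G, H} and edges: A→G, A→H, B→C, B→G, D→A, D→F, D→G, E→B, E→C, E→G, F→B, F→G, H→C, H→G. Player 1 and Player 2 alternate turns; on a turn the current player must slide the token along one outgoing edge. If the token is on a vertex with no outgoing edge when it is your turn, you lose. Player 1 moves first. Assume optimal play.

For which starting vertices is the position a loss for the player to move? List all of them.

C, G

Work bottom-up. With no move the player to move loses. Otherwise the position is W if at least one move leads to an L position for the opponent, and L if every move leads to a W.
Every edge goes from a vertex to one that appears earlier in the order G, C, H, A, B, F, E, D, so processing vertices in that order labels each vertex after all of its successors.
G: no outgoing edge → L
C: no outgoing edge → L
H: →C(L), so W
A: →G(L), so W
B: →C(L), so W
F: →G(L), so W
E: →C(L), so W
D: →G(L), so W
The losing starting vertices are exactly the entries labelled L in this table (2 of them).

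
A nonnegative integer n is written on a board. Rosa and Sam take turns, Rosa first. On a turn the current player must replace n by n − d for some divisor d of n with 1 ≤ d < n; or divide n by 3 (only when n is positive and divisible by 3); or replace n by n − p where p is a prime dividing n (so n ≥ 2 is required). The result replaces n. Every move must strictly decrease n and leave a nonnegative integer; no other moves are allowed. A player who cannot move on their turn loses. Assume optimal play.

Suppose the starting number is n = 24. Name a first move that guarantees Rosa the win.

Move to 20.

Positions with no move are L. A position that does have a move is losing for the player to move precisely when every available move leads to a winning position for the opponent. Fill in the labels:
n=0: no move → L
n=1: no move → L
n=2: can move to 0, which is L ⇒ W
n=3: can move to 0, which is L ⇒ W
n=4: moves to 2(W), 3(W); every one is W ⇒ L
n=5: can move to 0, which is L ⇒ W
n=6: can move to 4, which is L ⇒ W
n=7: can move to 0, which is L ⇒ W
n=8: can move to 4, which is L ⇒ W
n=9: moves to 3(W), 6(W), 8(W); every one is W ⇒ L
n=10: can move to 9, which is L ⇒ W
n=11: can move to 0, which is L ⇒ W
n=12: can move to 4, which is L ⇒ W
n=13: can move to 0, which is L ⇒ W
n=14: moves to 7(W), 12(W), 13(W); every one is W ⇒ L
n=15: can move to 14, which is L ⇒ W
n=16: can move to 14, which is L ⇒ W
n=17: can move to 0, which is L ⇒ W
n=18: can move to 9, which is L ⇒ W
n=19: can move to 0, which is L ⇒ W
n=20: moves to 10(W), 15(W), 16(W), 18(W), 19(W); every one is W ⇒ L
n=21: can move to 14, which is L ⇒ W
n=22: can move to 20, which is L ⇒ W
n=23: can move to 0, which is L ⇒ W
n=24: can move to 20, which is L ⇒ W
From 24, the L positions reachable in one move are: 20.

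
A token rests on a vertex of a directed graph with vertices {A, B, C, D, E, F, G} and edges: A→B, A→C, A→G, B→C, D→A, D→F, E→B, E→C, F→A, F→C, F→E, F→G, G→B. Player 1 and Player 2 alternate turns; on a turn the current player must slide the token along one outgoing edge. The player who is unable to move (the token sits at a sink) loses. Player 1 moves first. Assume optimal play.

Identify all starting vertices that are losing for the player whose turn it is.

Use the standard recursion: the mover loses at a terminal position; elsewhere, the mover wins exactly when some move hands the opponent an L position.
Every edge goes from a vertex to one that appears earlier in the order C, B, G, A, E, F, D, so processing vertices in that order labels each vertex after all of its successors.
C: no outgoing edge → L
B: reaches L-position C → W
G: only reaches B(W), which is W → L
A: reaches L-position G → W
E: reaches L-position C → W
F: reaches L-position G → W
D: only reaches F(W), A(W), all W → L
The losing starting vertices are exactly the entries labelled L in this table (3 of them).

C, D, G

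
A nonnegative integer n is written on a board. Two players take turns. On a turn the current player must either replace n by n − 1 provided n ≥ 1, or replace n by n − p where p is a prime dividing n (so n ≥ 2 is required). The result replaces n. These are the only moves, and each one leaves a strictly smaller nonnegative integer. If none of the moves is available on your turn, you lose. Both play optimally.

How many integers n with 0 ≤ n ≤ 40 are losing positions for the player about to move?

Classify positions by backward induction: terminal positions (no move available) are L. From any other position, the mover wins iff some move reaches an L.
n=0: no move → L
n=1: reaches L-position 0 → W
n=2: reaches L-position 0 → W
n=3: reaches L-position 0 → W
n=4: only reaches 2(W), 3(W), all W → L
n=5: reaches L-position 0 → W
n=6: reaches L-position 4 → W
n=7: reaches L-position 0 → W
n=8: only reaches 6(W), 7(W), all W → L
n=9: reaches L-position 8 → W
n=10: reaches L-position 8 → W
n=11: reaches L-position 0 → W
n=12: only reaches 9(W), 10(W), 11(W), all W → L
n=13: reaches L-position 0 → W
n=14: reaches L-position 12 → W
n=15: reaches L-position 12 → W
n=16: only reaches 14(W), 15(W), all W → L
n=17: reaches L-position 0 → W
n=18: reaches L-position 16 → W
n=19: reaches L-position 0 → W
n=20: only reaches 15(W), 18(W), 19(W), all W → L
n=21: reaches L-position 20 → W
n=22: reaches L-position 20 → W
n=23: reaches L-position 0 → W
n=24: only reaches 21(W), 22(W), 23(W), all W → L
n=25: reaches L-position 20 → W
n=26: reaches L-position 24 → W
n=27: reaches L-position 24 → W
n=28: only reaches 21(W), 26(W), 27(W), all W → L
n=29: reaches L-position 0 → W
n=30: reaches L-position 28 → W
n=31: reaches L-position 0 → W
n=32: only reaches 30(W), 31(W), all W → L
n=33: reaches L-position 32 → W
n=34: reaches L-position 32 → W
n=35: reaches L-position 28 → W
n=36: only reaches 33(W), 34(W), 35(W), all W → L
n=37: reaches L-position 0 → W
n=38: reaches L-position 36 → W
n=39: reaches L-position 36 → W
n=40: only reaches 35(W), 38(W), 39(W), all W → L
L entries with 0 ≤ n ≤ 40: n = 0, 4, 8, 12, 16, 20, 24, 28, 32, 36, 40; that makes 11.

11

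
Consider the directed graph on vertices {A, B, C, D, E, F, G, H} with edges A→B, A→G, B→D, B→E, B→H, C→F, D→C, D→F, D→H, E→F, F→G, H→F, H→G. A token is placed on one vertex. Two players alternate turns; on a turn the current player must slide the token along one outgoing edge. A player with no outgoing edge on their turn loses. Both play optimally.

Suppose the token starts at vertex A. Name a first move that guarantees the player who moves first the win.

Positions with no move are L. A position that does have a move is losing for the player to move precisely when every available move leads to a winning position for the opponent. Fill in the labels:
Every edge goes from a vertex to one that appears earlier in the order G, F, H, C, D, E, B, A, so processing vertices in that order labels each vertex after all of its successors.
G: no outgoing edge → L
F: reaches L-position G → W
H: reaches L-position G → W
C: only reaches F(W), which is W → L
D: reaches L-position C → W
E: only reaches F(W), which is W → L
B: reaches L-position E → W
A: reaches L-position G → W
From A, the L positions reachable in one move are: G.

Move to G.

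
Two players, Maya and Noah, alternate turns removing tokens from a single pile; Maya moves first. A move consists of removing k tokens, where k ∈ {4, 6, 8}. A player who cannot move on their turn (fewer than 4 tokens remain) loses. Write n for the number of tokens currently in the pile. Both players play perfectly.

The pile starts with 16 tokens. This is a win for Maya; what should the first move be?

Remove 4, leaving 12.

Label each position W (a win for the player to move) or L (a loss). A position with no legal move is L; any other position is W exactly when some move reaches an L, and L when every move reaches a W.
n=0: no move → L
n=1: no move → L
n=2: no move → L
n=3: no move → L
n=4: can move to 0, which is L ⇒ W
n=5: can move to 1, which is L ⇒ W
n=6: can move to 2, which is L ⇒ W
n=7: can move to 3, which is L ⇒ W
n=8: can move to 2, which is L ⇒ W
n=9: can move to 3, which is L ⇒ W
n=10: can move to 2, which is L ⇒ W
n=11: can move to 3, which is L ⇒ W
n=12: moves to 8(W), 6(W), 4(W); every one is W ⇒ L
n=13: moves to 9(W), 7(W), 5(W); every one is W ⇒ L
n=14: moves to 10(W), 8(W), 6(W); every one is W ⇒ L
n=15: moves to 11(W), 9(W), 7(W); every one is W ⇒ L
n=16: can move to 12, which is L ⇒ W
From 16, the L positions reachable in one move are: 12.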